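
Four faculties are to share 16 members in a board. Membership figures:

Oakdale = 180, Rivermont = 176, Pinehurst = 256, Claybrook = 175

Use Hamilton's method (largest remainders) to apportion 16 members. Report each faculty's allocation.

The standard divisor is 787/16 ≈ 49.188.
Standard quotas: Oakdale 3.659, Rivermont 3.578, Pinehurst 5.205, Claybrook 3.558.
Lower quotas: Oakdale 3, Rivermont 3, Pinehurst 5, Claybrook 3 (sum 14, leaving 2 seats).
Remainders in descending order: Oakdale 0.659, Rivermont 0.578, Claybrook 0.558, Pinehurst 0.205.
Largest remainders: Oakdale, Rivermont receive the extra seats.

Oakdale 4, Rivermont 4, Pinehurst 5, Claybrook 3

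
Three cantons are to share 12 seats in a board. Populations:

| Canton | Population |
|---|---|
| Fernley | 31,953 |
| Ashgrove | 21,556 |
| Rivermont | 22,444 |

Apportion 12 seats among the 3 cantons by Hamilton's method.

Fernley: 5; Ashgrove: 3; Rivermont: 4

Standard divisor: 75953 ÷ 12 ≈ 6329.417.
Standard quotas: Fernley 5.0483, Ashgrove 3.4057, Rivermont 3.5460.
Lower quotas: Fernley 5, Ashgrove 3, Rivermont 3 (sum 11, leaving 1 seat).
Remainders in descending order: Rivermont 0.5460, Ashgrove 0.4057, Fernley 0.0483.
Largest remainder: Rivermont receives the extra seat.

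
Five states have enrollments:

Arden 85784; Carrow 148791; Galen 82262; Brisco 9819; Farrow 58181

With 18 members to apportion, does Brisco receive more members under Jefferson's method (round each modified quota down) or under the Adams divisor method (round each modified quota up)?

Adams

Jefferson: Arden 4, Carrow 7, Galen 4, Brisco 0, Farrow 3.
Adams: Arden 4, Carrow 6, Galen 4, Brisco 1, Farrow 3.
Brisco gets 0 under Jefferson and 1 under Adams.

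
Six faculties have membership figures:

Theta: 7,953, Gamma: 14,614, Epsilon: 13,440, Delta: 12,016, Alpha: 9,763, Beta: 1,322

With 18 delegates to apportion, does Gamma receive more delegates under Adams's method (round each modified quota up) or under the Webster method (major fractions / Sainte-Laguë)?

Adams: Theta 2, Gamma 4, Epsilon 4, Delta 4, Alpha 3, Beta 1.
Webster: Theta 2, Gamma 5, Epsilon 4, Delta 4, Alpha 3, Beta 0.
Gamma gets 4 under Adams and 5 under Webster.

Webster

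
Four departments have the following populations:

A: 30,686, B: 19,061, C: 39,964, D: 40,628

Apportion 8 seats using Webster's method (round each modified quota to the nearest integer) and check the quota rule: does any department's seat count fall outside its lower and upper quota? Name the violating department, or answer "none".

none

Standard quotas: A 1.883, B 1.170, C 2.453, D 2.494.
Webster allocation: A 2, B 1, C 2, D 3.
Every allocation lies between the lower and upper quota.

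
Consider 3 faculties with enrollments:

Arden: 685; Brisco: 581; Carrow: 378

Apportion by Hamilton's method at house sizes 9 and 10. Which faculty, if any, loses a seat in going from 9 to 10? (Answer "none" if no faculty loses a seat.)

At 9 seats: Arden 4, Brisco 3, Carrow 2.
At 10 seats: Arden 4, Brisco 4, Carrow 2.
No faculty's allocation decreased.

none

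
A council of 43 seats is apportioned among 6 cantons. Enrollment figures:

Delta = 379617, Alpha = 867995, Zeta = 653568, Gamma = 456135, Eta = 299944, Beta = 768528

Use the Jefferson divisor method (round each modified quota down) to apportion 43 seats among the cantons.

Standard divisor 3425787/43 ≈ 79669.465; standard quotas: Delta 4.765, Alpha 10.895, Zeta 8.203, Gamma 5.725, Eta 3.765, Beta 9.646.
Rounding down gives 4, 10, 8, 5, 3, 9 = 39 seats, so the divisor must be adjusted.
With modified divisor 75500: modified quotas Delta 5.028, Alpha 11.497, Zeta 8.657, Gamma 6.042, Eta 3.973, Beta 10.179.
Rounding down: Delta 5, Alpha 11, Zeta 8, Gamma 6, Eta 3, Beta 10 (total 43).

Delta: 5; Alpha: 11; Zeta: 8; Gamma: 6; Eta: 3; Beta: 10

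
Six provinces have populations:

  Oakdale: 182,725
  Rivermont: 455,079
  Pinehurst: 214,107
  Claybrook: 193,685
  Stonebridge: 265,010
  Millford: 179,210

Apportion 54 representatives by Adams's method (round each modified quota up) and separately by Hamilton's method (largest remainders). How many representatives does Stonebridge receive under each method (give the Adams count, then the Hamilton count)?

9 and 10

Adams: Oakdale 7, Rivermont 16, Pinehurst 8, Claybrook 7, Stonebridge 9, Millford 7.
Hamilton: Oakdale 7, Rivermont 16, Pinehurst 8, Claybrook 7, Stonebridge 10, Millford 6.
Stonebridge gets 9 under Adams and 10 under Hamilton.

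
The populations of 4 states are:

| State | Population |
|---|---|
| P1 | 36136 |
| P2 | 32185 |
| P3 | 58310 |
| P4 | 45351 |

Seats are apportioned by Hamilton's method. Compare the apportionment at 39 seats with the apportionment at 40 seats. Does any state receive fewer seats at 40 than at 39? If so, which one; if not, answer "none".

P2

At 39 seats: P1 8, P2 8, P3 13, P4 10.
At 40 seats: P1 8, P2 7, P3 14, P4 11.
P2 drops from 8 to 7.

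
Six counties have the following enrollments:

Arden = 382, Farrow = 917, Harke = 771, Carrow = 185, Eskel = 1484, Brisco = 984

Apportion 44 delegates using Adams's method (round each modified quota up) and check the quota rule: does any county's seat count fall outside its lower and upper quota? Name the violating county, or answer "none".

Standard quotas: Arden 3.559, Farrow 8.543, Harke 7.183, Carrow 1.723, Eskel 13.825, Brisco 9.167.
Adams allocation: Arden 4, Farrow 9, Harke 7, Carrow 2, Eskel 13, Brisco 9.
Every allocation lies between the lower and upper quota.

none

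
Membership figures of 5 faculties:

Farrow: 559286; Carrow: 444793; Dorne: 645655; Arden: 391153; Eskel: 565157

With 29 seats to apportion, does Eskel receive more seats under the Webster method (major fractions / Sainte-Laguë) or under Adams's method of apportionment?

Webster

Webster: Farrow 6, Carrow 5, Dorne 7, Arden 4, Eskel 7.
Adams: Farrow 6, Carrow 5, Dorne 7, Arden 5, Eskel 6.
Eskel gets 7 under Webster and 6 under Adams.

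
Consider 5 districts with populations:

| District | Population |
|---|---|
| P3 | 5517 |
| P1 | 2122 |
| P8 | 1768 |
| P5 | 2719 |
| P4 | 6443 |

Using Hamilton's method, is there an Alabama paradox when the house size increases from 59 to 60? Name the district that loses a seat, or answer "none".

At 59 seats: P3 17, P1 7, P8 6, P5 9, P4 20.
At 60 seats: P3 18, P1 7, P8 5, P5 9, P4 21.
P8 drops from 6 to 5.

P8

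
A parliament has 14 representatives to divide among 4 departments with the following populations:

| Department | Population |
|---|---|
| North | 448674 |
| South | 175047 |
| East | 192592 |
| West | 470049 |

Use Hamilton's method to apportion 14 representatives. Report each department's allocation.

North=5, South=2, East=2, West=5

Standard divisor: 1286362 ÷ 14 = 91883.
Standard quotas: North 4.8831, South 1.9051, East 2.0961, West 5.1157.
Lower quotas: North 4, South 1, East 2, West 5 (sum 12, leaving 2 seats).
Remainders in descending order: South 0.9051, North 0.8831, West 0.1157, East 0.0961.
The surplus seats go to South, North.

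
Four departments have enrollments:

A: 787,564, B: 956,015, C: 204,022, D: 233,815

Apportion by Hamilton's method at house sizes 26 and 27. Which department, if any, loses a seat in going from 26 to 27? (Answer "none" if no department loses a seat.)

At 26 seats: A 9, B 11, C 3, D 3.
At 27 seats: A 10, B 12, C 2, D 3.
C drops from 3 to 2.

C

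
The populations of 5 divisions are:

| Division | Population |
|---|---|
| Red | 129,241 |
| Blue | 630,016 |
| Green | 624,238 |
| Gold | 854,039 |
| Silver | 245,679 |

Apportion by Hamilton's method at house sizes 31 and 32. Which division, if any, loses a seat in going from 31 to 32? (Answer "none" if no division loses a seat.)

At 31 seats: Red 1, Blue 8, Green 8, Gold 11, Silver 3.
At 32 seats: Red 2, Blue 8, Green 8, Gold 11, Silver 3.
No division's allocation decreased.

none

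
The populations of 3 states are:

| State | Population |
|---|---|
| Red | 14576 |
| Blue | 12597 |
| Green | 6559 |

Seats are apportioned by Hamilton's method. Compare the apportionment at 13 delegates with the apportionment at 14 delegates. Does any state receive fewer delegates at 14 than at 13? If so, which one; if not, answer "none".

At 13 seats: Red 6, Blue 5, Green 2.
At 14 seats: Red 6, Blue 5, Green 3.
No state's allocation decreased.

none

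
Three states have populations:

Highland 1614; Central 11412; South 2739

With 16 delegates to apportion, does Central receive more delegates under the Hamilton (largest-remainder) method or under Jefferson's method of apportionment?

Hamilton: Highland 2, Central 11, South 3.
Jefferson: Highland 1, Central 12, South 3.
Central gets 11 under Hamilton and 12 under Jefferson.

Jefferson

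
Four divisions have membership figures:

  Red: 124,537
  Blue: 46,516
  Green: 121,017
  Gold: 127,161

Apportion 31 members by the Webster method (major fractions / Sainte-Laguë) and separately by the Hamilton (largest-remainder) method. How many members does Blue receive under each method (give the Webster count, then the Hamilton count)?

Webster: Red 9, Blue 3, Green 9, Gold 10.
Hamilton: Red 9, Blue 4, Green 9, Gold 9.
Blue gets 3 under Webster and 4 under Hamilton.

3 and 4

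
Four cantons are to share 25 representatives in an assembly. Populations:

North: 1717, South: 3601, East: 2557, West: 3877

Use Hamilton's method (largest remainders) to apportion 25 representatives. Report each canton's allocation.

North 4, South 8, East 5, West 8

Standard divisor: 11752 ÷ 25 ≈ 470.08.
Standard quotas: North 3.653, South 7.660, East 5.439, West 8.248.
Lower quotas: North 3, South 7, East 5, West 8 (sum 23, leaving 2 seats).
Remainders in descending order: South 0.660, North 0.653, East 0.439, West 0.248.
The surplus seats go to South, North.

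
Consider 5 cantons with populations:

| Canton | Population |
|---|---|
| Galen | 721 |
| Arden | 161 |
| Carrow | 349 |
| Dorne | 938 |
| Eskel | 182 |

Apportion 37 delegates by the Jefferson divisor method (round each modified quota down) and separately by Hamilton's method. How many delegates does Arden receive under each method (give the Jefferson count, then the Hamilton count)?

Jefferson: Galen 12, Arden 2, Carrow 5, Dorne 15, Eskel 3.
Hamilton: Galen 11, Arden 3, Carrow 5, Dorne 15, Eskel 3.
Arden gets 2 under Jefferson and 3 under Hamilton.

2 and 3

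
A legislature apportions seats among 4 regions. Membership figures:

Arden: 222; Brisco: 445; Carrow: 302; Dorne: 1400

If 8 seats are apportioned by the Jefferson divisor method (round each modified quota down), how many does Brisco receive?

Standard divisor 2369/8 ≈ 296.125; standard quotas: Arden 0.750, Brisco 1.503, Carrow 1.020, Dorne 4.728.
Rounding down gives 0, 1, 1, 4 = 6 seats, so the divisor must be adjusted.
With modified divisor 230: modified quotas Arden 0.965, Brisco 1.935, Carrow 1.313, Dorne 6.087.
Rounding down: Arden 0, Brisco 1, Carrow 1, Dorne 6 (total 8).
Brisco receives 1.

1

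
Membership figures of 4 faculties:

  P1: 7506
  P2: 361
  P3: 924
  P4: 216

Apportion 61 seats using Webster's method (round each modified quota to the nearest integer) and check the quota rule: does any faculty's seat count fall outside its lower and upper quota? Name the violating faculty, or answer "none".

P1

Standard quotas: P1 50.834, P2 2.445, P3 6.258, P4 1.463.
Webster allocation: P1 52, P2 2, P3 6, P4 1.
P1 has quota 50.834 (lower 50, upper 51) but receives 52 — outside the quota interval.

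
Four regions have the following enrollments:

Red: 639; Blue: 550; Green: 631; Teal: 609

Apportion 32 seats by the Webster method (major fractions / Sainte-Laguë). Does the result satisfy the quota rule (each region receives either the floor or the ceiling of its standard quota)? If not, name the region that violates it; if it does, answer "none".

none

Standard quotas: Red 8.418, Blue 7.246, Green 8.313, Teal 8.023.
Webster allocation: Red 9, Blue 7, Green 8, Teal 8.
Every allocation lies between the lower and upper quota.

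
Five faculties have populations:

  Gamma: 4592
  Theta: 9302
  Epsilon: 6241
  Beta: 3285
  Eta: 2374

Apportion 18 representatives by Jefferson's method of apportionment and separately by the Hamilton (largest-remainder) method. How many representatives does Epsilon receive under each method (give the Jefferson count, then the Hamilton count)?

Jefferson: Gamma 3, Theta 7, Epsilon 5, Beta 2, Eta 1.
Hamilton: Gamma 3, Theta 7, Epsilon 4, Beta 2, Eta 2.
Epsilon gets 5 under Jefferson and 4 under Hamilton.

5 and 4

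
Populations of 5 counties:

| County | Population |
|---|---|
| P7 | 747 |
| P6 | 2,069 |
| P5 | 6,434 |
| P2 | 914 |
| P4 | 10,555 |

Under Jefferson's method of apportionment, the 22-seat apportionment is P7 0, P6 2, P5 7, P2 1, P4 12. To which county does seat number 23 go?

Priority for the next seat is population ÷ (current seats + 1).
Priorities: P7 747.000, P6 689.667, P5 804.250, P2 457.000, P4 811.923.
Highest priority: P4.

P4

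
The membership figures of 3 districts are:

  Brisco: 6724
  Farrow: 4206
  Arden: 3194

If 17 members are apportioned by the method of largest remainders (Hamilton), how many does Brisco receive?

8

Standard divisor: 14124 ÷ 17 ≈ 830.824.
Standard quotas: Brisco 8.0932, Farrow 5.0624, Arden 3.8444.
Lower quotas: Brisco 8, Farrow 5, Arden 3 (sum 16, leaving 1 seat).
Remainders in descending order: Arden 0.8444, Brisco 0.0932, Farrow 0.0624.
Largest remainder: Arden receives the extra seat.
Brisco receives 8.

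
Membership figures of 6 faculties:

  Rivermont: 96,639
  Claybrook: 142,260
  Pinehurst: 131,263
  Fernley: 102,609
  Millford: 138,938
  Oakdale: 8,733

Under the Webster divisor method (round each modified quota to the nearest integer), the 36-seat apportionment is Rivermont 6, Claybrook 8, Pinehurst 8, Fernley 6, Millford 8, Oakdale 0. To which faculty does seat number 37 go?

Priority for the next seat is population ÷ (current seats + 0.5).
Priorities: Rivermont 14867.538, Claybrook 16736.471, Pinehurst 15442.706, Fernley 15786.000, Millford 16345.647, Oakdale 17466.000.
Highest priority: Oakdale.

Oakdale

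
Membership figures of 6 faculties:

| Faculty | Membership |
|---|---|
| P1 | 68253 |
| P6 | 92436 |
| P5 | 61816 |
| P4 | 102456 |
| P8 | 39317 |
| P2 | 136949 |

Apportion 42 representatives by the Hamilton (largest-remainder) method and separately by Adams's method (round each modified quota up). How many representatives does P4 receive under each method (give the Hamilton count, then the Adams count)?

9 and 8

Hamilton: P1 6, P6 8, P5 5, P4 9, P8 3, P2 11.
Adams: P1 6, P6 8, P5 5, P4 8, P8 4, P2 11.
P4 gets 9 under Hamilton and 8 under Adams.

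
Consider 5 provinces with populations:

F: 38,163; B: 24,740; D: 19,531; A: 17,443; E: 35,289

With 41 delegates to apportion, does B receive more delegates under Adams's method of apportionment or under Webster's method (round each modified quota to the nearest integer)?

Adams: F 11, B 8, D 6, A 5, E 11.
Webster: F 12, B 7, D 6, A 5, E 11.
B gets 8 under Adams and 7 under Webster.

Adams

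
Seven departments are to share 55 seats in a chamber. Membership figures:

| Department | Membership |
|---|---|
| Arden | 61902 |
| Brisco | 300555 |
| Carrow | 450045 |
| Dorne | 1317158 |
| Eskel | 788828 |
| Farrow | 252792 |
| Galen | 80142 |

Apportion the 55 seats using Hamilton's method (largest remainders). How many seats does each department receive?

Arden=1; Brisco=5; Carrow=8; Dorne=22; Eskel=13; Farrow=4; Galen=2

Total 3251422; standard divisor 3251422/55 ≈ 59116.764.
Standard quotas: Arden 1.0471, Brisco 5.0841, Carrow 7.6128, Dorne 22.2806, Eskel 13.3436, Farrow 4.2761, Galen 1.3557.
Lower quotas: Arden 1, Brisco 5, Carrow 7, Dorne 22, Eskel 13, Farrow 4, Galen 1 (sum 53, leaving 2 seats).
Remainders in descending order: Carrow 0.6128, Galen 0.3557, Eskel 0.3436, Dorne 0.2806, Farrow 0.2761, Brisco 0.0841, Arden 0.0471.
Largest remainders: Carrow, Galen receive the extra seats.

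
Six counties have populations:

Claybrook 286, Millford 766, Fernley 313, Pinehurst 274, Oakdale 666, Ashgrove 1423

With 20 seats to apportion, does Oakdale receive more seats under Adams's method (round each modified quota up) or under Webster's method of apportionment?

Webster

Adams: Claybrook 2, Millford 4, Fernley 2, Pinehurst 2, Oakdale 3, Ashgrove 7.
Webster: Claybrook 2, Millford 4, Fernley 2, Pinehurst 1, Oakdale 4, Ashgrove 7.
Oakdale gets 3 under Adams and 4 under Webster.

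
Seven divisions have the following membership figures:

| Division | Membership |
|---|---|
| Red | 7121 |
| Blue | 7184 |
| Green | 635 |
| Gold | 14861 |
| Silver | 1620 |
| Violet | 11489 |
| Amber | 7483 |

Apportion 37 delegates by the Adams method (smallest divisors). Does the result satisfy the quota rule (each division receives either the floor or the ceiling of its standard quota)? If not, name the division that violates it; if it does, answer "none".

none

Standard quotas: Red 5.228, Blue 5.275, Green 0.466, Gold 10.911, Silver 1.189, Violet 8.436, Amber 5.494.
Adams allocation: Red 5, Blue 5, Green 1, Gold 10, Silver 2, Violet 8, Amber 6.
Every allocation lies between the lower and upper quota.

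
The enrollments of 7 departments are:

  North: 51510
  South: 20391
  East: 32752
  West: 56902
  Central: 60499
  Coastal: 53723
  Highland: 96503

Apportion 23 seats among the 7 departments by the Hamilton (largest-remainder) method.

North=3, South=1, East=2, West=4, Central=4, Coastal=3, Highland=6

The standard divisor is 372280/23 ≈ 16186.087.
Standard quotas: North 3.1824, South 1.2598, East 2.0235, West 3.5155, Central 3.7377, Coastal 3.3191, Highland 5.9621.
Lower quotas: North 3, South 1, East 2, West 3, Central 3, Coastal 3, Highland 5 (sum 20, leaving 3 seats).
Remainders in descending order: Highland 0.9621, Central 0.7377, West 0.5155, Coastal 0.3191, South 0.2598, North 0.1824, East 0.0235.
Largest remainders: Highland, Central, West receive the extra seats.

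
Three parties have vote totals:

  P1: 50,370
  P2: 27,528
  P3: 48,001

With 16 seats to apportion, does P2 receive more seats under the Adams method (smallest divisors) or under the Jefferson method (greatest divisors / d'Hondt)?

Adams: P1 6, P2 4, P3 6.
Jefferson: P1 7, P2 3, P3 6.
P2 gets 4 under Adams and 3 under Jefferson.

Adams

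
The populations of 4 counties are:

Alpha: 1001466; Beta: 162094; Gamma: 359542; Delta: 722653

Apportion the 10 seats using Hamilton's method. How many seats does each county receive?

Total 2245755; standard divisor 2245755/10 ≈ 224575.5.
Standard quotas: Alpha 4.4594, Beta 0.7218, Gamma 1.6010, Delta 3.2179.
Lower quotas: Alpha 4, Beta 0, Gamma 1, Delta 3 (sum 8, leaving 2 seats).
Remainders in descending order: Beta 0.7218, Gamma 0.6010, Alpha 0.4594, Delta 0.2179.
Largest remainders: Beta, Gamma receive the extra seats.

Alpha 4, Beta 1, Gamma 2, Delta 3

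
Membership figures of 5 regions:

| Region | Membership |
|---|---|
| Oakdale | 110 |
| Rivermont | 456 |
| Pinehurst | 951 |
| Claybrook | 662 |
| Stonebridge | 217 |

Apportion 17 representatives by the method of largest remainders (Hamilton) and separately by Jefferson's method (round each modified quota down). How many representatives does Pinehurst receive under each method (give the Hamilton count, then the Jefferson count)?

Hamilton: Oakdale 1, Rivermont 3, Pinehurst 7, Claybrook 5, Stonebridge 1.
Jefferson: Oakdale 0, Rivermont 3, Pinehurst 8, Claybrook 5, Stonebridge 1.
Pinehurst gets 7 under Hamilton and 8 under Jefferson.

7 and 8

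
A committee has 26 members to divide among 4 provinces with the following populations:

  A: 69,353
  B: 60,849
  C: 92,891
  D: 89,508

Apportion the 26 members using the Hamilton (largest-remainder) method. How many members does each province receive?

The standard divisor is 312601/26 ≈ 12023.115.
Standard quotas: A 5.7683, B 5.0610, C 7.7260, D 7.4447.
Lower quotas: A 5, B 5, C 7, D 7 (sum 24, leaving 2 seats).
Remainders in descending order: A 0.7683, C 0.7260, D 0.4447, B 0.0610.
Largest remainders: A, C receive the extra seats.

A: 6, B: 5, C: 8, D: 7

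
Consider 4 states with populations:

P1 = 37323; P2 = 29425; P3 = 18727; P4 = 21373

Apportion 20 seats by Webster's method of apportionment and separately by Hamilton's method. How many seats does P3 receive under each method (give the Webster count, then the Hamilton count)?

4 and 3

Webster: P1 7, P2 5, P3 4, P4 4.
Hamilton: P1 7, P2 6, P3 3, P4 4.
P3 gets 4 under Webster and 3 under Hamilton.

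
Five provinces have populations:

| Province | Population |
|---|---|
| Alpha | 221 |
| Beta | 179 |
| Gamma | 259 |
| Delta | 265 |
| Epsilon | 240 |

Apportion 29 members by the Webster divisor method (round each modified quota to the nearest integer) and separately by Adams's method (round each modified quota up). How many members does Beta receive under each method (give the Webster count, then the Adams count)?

Webster: Alpha 6, Beta 4, Gamma 6, Delta 7, Epsilon 6.
Adams: Alpha 6, Beta 5, Gamma 6, Delta 6, Epsilon 6.
Beta gets 4 under Webster and 5 under Adams.

4 and 5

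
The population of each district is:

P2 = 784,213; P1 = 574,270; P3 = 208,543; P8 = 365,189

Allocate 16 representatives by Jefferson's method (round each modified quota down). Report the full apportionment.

P2=7, P1=5, P3=1, P8=3

Standard divisor 1932215/16 ≈ 120763.438; standard quotas: P2 6.494, P1 4.755, P3 1.727, P8 3.024.
Rounding down gives 6, 4, 1, 3 = 14 seats, so the divisor must be adjusted.
With modified divisor 108200: modified quotas P2 7.248, P1 5.307, P3 1.927, P8 3.375.
Rounding down: P2 7, P1 5, P3 1, P8 3 (total 16).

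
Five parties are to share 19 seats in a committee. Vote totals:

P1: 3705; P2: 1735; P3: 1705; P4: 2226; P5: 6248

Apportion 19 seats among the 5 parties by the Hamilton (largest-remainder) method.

Standard divisor: 15619 ÷ 19 ≈ 822.053.
Standard quotas: P1 4.5070, P2 2.1106, P3 2.0741, P4 2.7079, P5 7.6005.
Lower quotas: P1 4, P2 2, P3 2, P4 2, P5 7 (sum 17, leaving 2 seats).
Remainders in descending order: P4 0.7079, P5 0.6005, P1 0.5070, P2 0.1106, P3 0.0741.
Largest remainders: P4, P5 receive the extra seats.

P1=4, P2=2, P3=2, P4=3, P5=8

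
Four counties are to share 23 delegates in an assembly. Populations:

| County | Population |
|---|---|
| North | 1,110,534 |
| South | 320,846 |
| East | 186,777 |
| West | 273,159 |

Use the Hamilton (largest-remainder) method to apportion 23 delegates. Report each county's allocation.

Total 1891316; standard divisor 1891316/23 ≈ 82231.13.
Standard quotas: North 13.5050, South 3.9018, East 2.2714, West 3.3218.
Lower quotas: North 13, South 3, East 2, West 3 (sum 21, leaving 2 seats).
Remainders in descending order: South 0.9018, North 0.5050, West 0.3218, East 0.2714.
The surplus seats go to South, North.

North 14, South 4, East 2, West 3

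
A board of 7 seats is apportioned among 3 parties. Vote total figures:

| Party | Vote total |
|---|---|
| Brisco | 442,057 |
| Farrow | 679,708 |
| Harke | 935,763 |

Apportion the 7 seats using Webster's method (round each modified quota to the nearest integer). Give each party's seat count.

Brisco=2; Farrow=2; Harke=3

Standard divisor 2057528/7 ≈ 293932.571; standard quotas: Brisco 1.504, Farrow 2.312, Harke 3.184.
Rounding to the nearest integer gives Brisco 2, Farrow 2, Harke 3 — total 7, matching the house size, so no adjustment is needed.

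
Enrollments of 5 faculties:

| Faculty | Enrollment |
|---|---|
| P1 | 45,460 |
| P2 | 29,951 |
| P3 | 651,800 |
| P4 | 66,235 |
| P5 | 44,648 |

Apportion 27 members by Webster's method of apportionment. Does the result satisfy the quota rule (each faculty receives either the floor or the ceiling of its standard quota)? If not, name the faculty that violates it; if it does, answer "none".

Standard quotas: P1 1.465, P2 0.965, P3 20.998, P4 2.134, P5 1.438.
Webster allocation: P1 1, P2 1, P3 22, P4 2, P5 1.
P3 has quota 20.998 (lower 20, upper 21) but receives 22 — outside the quota interval.

P3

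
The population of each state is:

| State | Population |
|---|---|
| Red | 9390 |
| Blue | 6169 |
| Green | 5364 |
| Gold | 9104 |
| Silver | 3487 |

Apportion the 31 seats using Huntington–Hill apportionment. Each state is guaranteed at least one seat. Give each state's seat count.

Red=9, Blue=6, Green=5, Gold=8, Silver=3

With divisor 1090: modified quotas Red 8.615, Blue 5.660, Green 4.921, Gold 8.352, Silver 3.199.
Geometric-mean thresholds: Red √(8·9)=8.485, Blue √(5·6)=5.477, Green √(4·5)=4.472, Gold √(8·9)=8.485, Silver √(3·4)=3.464.
Each quota rounded against its threshold gives Red 9, Blue 6, Green 5, Gold 8, Silver 3 (total 31).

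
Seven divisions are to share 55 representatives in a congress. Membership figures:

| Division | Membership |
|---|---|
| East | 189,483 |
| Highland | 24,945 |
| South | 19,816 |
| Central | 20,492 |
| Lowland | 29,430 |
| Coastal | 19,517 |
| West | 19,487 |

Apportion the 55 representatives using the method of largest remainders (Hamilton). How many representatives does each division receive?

East: 32; Highland: 4; South: 4; Central: 4; Lowland: 5; Coastal: 3; West: 3

The standard divisor is 323170/55 ≈ 5875.818.
Standard quotas: East 32.2479, Highland 4.2454, South 3.3725, Central 3.4875, Lowland 5.0087, Coastal 3.3216, West 3.3165.
Lower quotas: East 32, Highland 4, South 3, Central 3, Lowland 5, Coastal 3, West 3 (sum 53, leaving 2 seats).
Remainders in descending order: Central 0.4875, South 0.3725, Coastal 0.3216, West 0.3165, East 0.2479, Highland 0.2454, Lowland 0.0087.
The surplus seats go to Central, South.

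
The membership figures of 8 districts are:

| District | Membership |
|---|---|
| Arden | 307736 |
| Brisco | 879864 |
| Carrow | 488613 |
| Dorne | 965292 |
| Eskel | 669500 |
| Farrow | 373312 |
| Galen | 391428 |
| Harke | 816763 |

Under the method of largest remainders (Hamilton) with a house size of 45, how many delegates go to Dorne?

9

Standard divisor: 4892508 ÷ 45 ≈ 108722.4.
Standard quotas: Arden 2.8305, Brisco 8.0928, Carrow 4.4941, Dorne 8.8785, Eskel 6.1579, Farrow 3.4336, Galen 3.6003, Harke 7.5124.
Lower quotas: Arden 2, Brisco 8, Carrow 4, Dorne 8, Eskel 6, Farrow 3, Galen 3, Harke 7 (sum 41, leaving 4 seats).
Remainders in descending order: Dorne 0.8785, Arden 0.8305, Galen 0.6003, Harke 0.5124, Carrow 0.4941, Farrow 0.4336, Eskel 0.1579, Brisco 0.0928.
Largest remainders: Dorne, Arden, Galen, Harke receive the extra seats.
Dorne receives 9.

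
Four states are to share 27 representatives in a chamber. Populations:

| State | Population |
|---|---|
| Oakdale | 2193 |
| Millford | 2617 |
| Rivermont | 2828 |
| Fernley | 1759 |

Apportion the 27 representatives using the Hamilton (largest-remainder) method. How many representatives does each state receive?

Oakdale: 6; Millford: 8; Rivermont: 8; Fernley: 5

The standard divisor is 9397/27 ≈ 348.037.
Standard quotas: Oakdale 6.301, Millford 7.519, Rivermont 8.126, Fernley 5.054.
Lower quotas: Oakdale 6, Millford 7, Rivermont 8, Fernley 5 (sum 26, leaving 1 seat).
Remainders in descending order: Millford 0.519, Oakdale 0.301, Rivermont 0.126, Fernley 0.054.
Largest remainder: Millford receives the extra seat.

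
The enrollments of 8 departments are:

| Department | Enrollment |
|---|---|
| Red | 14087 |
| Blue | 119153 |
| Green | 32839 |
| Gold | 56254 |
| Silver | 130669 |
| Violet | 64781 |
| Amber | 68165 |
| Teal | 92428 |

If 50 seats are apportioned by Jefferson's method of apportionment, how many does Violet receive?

Standard divisor 578376/50 ≈ 11567.52; standard quotas: Red 1.218, Blue 10.301, Green 2.839, Gold 4.863, Silver 11.296, Violet 5.600, Amber 5.893, Teal 7.990.
Rounding down gives 1, 10, 2, 4, 11, 5, 5, 7 = 45 seats, so the divisor must be adjusted.
With modified divisor 10860: modified quotas Red 1.297, Blue 10.972, Green 3.024, Gold 5.180, Silver 12.032, Violet 5.965, Amber 6.277, Teal 8.511.
Rounding down: Red 1, Blue 10, Green 3, Gold 5, Silver 12, Violet 5, Amber 6, Teal 8 (total 50).
Violet receives 5.

5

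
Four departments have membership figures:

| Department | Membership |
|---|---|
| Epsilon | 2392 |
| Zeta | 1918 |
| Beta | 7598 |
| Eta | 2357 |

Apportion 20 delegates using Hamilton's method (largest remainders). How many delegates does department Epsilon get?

3

Total 14265; standard divisor 14265/20 ≈ 713.25.
Standard quotas: Epsilon 3.3537, Zeta 2.6891, Beta 10.6526, Eta 3.3046.
Lower quotas: Epsilon 3, Zeta 2, Beta 10, Eta 3 (sum 18, leaving 2 seats).
Remainders in descending order: Zeta 0.6891, Beta 0.6526, Epsilon 0.3537, Eta 0.3046.
Largest remainders: Zeta, Beta receive the extra seats.
Epsilon receives 3.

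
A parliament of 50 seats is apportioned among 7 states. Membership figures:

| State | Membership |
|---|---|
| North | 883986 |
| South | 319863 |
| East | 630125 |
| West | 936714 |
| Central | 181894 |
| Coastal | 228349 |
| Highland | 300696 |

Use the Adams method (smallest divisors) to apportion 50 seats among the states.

North 12, South 5, East 9, West 13, Central 3, Coastal 4, Highland 4

Standard divisor 3481627/50 ≈ 69632.54; standard quotas: North 12.695, South 4.594, East 9.049, West 13.452, Central 2.612, Coastal 3.279, Highland 4.318.
Rounding up gives 13, 5, 10, 14, 3, 4, 5 = 54 seats, so the divisor must be adjusted.
With modified divisor 75600: modified quotas North 11.693, South 4.231, East 8.335, West 12.390, Central 2.406, Coastal 3.020, Highland 3.977.
Rounding up: North 12, South 5, East 9, West 13, Central 3, Coastal 4, Highland 4 (total 50).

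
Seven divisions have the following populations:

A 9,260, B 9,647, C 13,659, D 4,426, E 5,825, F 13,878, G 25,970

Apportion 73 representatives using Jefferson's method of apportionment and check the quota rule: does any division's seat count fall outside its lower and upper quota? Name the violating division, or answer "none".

Standard quotas: A 8.177, B 8.519, C 12.062, D 3.909, E 5.144, F 12.255, G 22.934.
Jefferson allocation: A 8, B 8, C 12, D 4, E 5, F 12, G 24.
G has quota 22.934 (lower 22, upper 23) but receives 24 — outside the quota interval.

G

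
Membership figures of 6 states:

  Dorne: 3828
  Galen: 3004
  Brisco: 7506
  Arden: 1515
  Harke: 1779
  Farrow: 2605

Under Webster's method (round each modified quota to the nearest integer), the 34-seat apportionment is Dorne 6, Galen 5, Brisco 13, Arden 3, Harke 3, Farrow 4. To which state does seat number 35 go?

Dorne

Priority for the next seat is population ÷ (current seats + 0.5).
Priorities: Dorne 588.923, Galen 546.182, Brisco 556.000, Arden 432.857, Harke 508.286, Farrow 578.889.
Highest priority: Dorne.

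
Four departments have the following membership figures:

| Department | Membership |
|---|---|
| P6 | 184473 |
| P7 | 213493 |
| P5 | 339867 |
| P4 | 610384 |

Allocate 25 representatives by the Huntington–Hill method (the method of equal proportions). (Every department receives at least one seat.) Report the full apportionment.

With divisor 53190: modified quotas P6 3.468, P7 4.014, P5 6.390, P4 11.476.
Geometric-mean thresholds: P6 √(3·4)=3.464, P7 √(4·5)=4.472, P5 √(6·7)=6.481, P4 √(11·12)=11.489.
Each quota rounded against its threshold gives P6 4, P7 4, P5 6, P4 11 (total 25).

P6=4; P7=4; P5=6; P4=11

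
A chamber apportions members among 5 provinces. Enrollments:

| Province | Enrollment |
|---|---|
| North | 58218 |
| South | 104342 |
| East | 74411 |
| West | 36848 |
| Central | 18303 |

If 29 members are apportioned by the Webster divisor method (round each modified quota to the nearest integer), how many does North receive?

6

Standard divisor 292122/29 ≈ 10073.172; standard quotas: North 5.780, South 10.358, East 7.387, West 3.658, Central 1.817.
Rounding to the nearest integer gives North 6, South 10, East 7, West 4, Central 2 — total 29, matching the house size, so no adjustment is needed.
North receives 6.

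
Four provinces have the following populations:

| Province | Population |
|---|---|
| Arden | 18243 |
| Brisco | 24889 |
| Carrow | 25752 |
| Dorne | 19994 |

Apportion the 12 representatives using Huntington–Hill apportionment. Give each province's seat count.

With divisor 7441: modified quotas Arden 2.452, Brisco 3.345, Carrow 3.461, Dorne 2.687.
Geometric-mean thresholds: Arden √(2·3)=2.449, Brisco √(3·4)=3.464, Carrow √(3·4)=3.464, Dorne √(2·3)=2.449.
Each quota rounded against its threshold gives Arden 3, Brisco 3, Carrow 3, Dorne 3 (total 12).

Arden=3, Brisco=3, Carrow=3, Dorne=3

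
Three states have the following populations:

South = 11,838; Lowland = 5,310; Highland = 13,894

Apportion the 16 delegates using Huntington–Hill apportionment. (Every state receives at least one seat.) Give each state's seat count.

South 6, Lowland 3, Highland 7

With divisor 2000: modified quotas South 5.919, Lowland 2.655, Highland 6.947.
Geometric-mean thresholds: South √(5·6)=5.477, Lowland √(2·3)=2.449, Highland √(6·7)=6.481.
Each quota rounded against its threshold gives South 6, Lowland 3, Highland 7 (total 16).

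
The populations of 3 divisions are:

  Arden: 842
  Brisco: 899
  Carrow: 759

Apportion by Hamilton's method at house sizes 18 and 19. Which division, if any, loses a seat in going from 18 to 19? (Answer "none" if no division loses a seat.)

none

At 18 seats: Arden 6, Brisco 7, Carrow 5.
At 19 seats: Arden 6, Brisco 7, Carrow 6.
No division's allocation decreased.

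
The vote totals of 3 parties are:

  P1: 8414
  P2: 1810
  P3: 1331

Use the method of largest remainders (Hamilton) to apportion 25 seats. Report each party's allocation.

The standard divisor is 11555/25 ≈ 462.2.
Standard quotas: P1 18.2042, P2 3.9161, P3 2.8797.
Lower quotas: P1 18, P2 3, P3 2 (sum 23, leaving 2 seats).
Remainders in descending order: P2 0.9161, P3 0.8797, P1 0.2042.
Largest remainders: P2, P3 receive the extra seats.

P1 18; P2 4; P3 3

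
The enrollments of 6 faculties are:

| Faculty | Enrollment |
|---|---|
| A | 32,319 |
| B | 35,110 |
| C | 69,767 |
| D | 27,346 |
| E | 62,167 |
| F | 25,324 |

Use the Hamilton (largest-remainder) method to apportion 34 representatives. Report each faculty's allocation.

Total 252033; standard divisor 252033/34 ≈ 7412.735.
Standard quotas: A 4.3599, B 4.7364, C 9.4118, D 3.6891, E 8.3865, F 3.4163.
Lower quotas: A 4, B 4, C 9, D 3, E 8, F 3 (sum 31, leaving 3 seats).
Remainders in descending order: B 0.7364, D 0.6891, F 0.4163, C 0.4118, E 0.3865, A 0.3599.
The surplus seats go to B, D, F.

A=4; B=5; C=9; D=4; E=8; F=4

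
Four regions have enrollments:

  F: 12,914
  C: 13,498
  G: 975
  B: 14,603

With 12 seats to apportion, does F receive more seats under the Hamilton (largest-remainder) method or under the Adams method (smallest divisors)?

Hamilton

Hamilton: F 4, C 4, G 0, B 4.
Adams: F 3, C 4, G 1, B 4.
F gets 4 under Hamilton and 3 under Adams.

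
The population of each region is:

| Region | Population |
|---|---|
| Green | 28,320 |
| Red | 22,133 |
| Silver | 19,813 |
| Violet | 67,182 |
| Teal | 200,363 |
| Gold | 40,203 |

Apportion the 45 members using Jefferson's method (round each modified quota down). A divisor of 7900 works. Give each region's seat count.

With modified divisor 7900: modified quotas Green 3.585, Red 2.802, Silver 2.508, Violet 8.504, Teal 25.362, Gold 5.089.
Rounding down: Green 3, Red 2, Silver 2, Violet 8, Teal 25, Gold 5 (total 45).

Green 3, Red 2, Silver 2, Violet 8, Teal 25, Gold 5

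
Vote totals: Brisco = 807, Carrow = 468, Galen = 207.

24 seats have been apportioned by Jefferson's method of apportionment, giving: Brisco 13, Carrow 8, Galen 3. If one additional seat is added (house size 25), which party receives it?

Brisco

Priority for the next seat is population ÷ (current seats + 1).
Priorities: Brisco 57.643, Carrow 52.000, Galen 51.750.
Highest priority: Brisco.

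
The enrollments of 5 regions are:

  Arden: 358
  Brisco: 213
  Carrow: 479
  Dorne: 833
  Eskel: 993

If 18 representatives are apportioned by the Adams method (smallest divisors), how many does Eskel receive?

6

Standard divisor 2876/18 ≈ 159.778; standard quotas: Arden 2.241, Brisco 1.333, Carrow 2.998, Dorne 5.213, Eskel 6.215.
Rounding up gives 3, 2, 3, 6, 7 = 21 seats, so the divisor must be adjusted.
With modified divisor 190: modified quotas Arden 1.884, Brisco 1.121, Carrow 2.521, Dorne 4.384, Eskel 5.226.
Rounding up: Arden 2, Brisco 2, Carrow 3, Dorne 5, Eskel 6 (total 18).
Eskel receives 6.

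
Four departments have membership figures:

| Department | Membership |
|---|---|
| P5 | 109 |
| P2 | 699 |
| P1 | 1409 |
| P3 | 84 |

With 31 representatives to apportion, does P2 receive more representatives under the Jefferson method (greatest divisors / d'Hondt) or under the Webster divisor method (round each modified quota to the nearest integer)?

Webster

Jefferson: P5 1, P2 9, P1 20, P3 1.
Webster: P5 1, P2 10, P1 19, P3 1.
P2 gets 9 under Jefferson and 10 under Webster.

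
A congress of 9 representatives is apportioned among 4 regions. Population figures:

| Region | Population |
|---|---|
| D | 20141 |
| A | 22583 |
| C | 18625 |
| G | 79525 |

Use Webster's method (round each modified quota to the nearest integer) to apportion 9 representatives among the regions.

D: 1; A: 2; C: 1; G: 5

Standard divisor 140874/9 ≈ 15652.667; standard quotas: D 1.287, A 1.443, C 1.190, G 5.081.
Rounding to the nearest integer gives 1, 1, 1, 5 = 8 seats, so the divisor must be adjusted.
With modified divisor 14800: modified quotas D 1.361, A 1.526, C 1.258, G 5.373.
Rounding to the nearest integer: D 1, A 2, C 1, G 5 (total 9).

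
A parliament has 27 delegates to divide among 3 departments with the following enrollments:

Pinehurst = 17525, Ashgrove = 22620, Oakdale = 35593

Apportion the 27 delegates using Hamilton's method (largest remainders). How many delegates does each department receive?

The standard divisor is 75738/27 ≈ 2805.111.
Standard quotas: Pinehurst 6.2475, Ashgrove 8.0639, Oakdale 12.6886.
Lower quotas: Pinehurst 6, Ashgrove 8, Oakdale 12 (sum 26, leaving 1 seat).
Remainders in descending order: Oakdale 0.6886, Pinehurst 0.2475, Ashgrove 0.0639.
Largest remainder: Oakdale receives the extra seat.

Pinehurst 6, Ashgrove 8, Oakdale 13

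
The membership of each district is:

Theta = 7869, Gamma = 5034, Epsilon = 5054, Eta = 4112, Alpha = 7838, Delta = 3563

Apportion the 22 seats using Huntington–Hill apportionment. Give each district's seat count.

With divisor 1457: modified quotas Theta 5.401, Gamma 3.455, Epsilon 3.469, Eta 2.822, Alpha 5.380, Delta 2.445.
Geometric-mean thresholds: Theta √(5·6)=5.477, Gamma √(3·4)=3.464, Epsilon √(3·4)=3.464, Eta √(2·3)=2.449, Alpha √(5·6)=5.477, Delta √(2·3)=2.449.
Each quota rounded against its threshold gives Theta 5, Gamma 3, Epsilon 4, Eta 3, Alpha 5, Delta 2 (total 22).

Theta: 5, Gamma: 3, Epsilon: 4, Eta: 3, Alpha: 5, Delta: 2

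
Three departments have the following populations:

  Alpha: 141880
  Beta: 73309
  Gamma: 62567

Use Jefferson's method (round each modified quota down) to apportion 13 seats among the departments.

Alpha 7, Beta 3, Gamma 3

Standard divisor 277756/13 ≈ 21365.846; standard quotas: Alpha 6.641, Beta 3.431, Gamma 2.928.
Rounding down gives 6, 3, 2 = 11 seats, so the divisor must be adjusted.
With modified divisor 19300: modified quotas Alpha 7.351, Beta 3.798, Gamma 3.242.
Rounding down: Alpha 7, Beta 3, Gamma 3 (total 13).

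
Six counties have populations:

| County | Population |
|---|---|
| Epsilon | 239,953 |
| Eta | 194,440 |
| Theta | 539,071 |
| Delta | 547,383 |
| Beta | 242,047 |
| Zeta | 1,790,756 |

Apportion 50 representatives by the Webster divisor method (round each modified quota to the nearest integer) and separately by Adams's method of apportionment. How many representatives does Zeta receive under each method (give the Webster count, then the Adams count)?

25 and 24

Webster: Epsilon 3, Eta 3, Theta 8, Delta 8, Beta 3, Zeta 25.
Adams: Epsilon 4, Eta 3, Theta 7, Delta 8, Beta 4, Zeta 24.
Zeta gets 25 under Webster and 24 under Adams.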